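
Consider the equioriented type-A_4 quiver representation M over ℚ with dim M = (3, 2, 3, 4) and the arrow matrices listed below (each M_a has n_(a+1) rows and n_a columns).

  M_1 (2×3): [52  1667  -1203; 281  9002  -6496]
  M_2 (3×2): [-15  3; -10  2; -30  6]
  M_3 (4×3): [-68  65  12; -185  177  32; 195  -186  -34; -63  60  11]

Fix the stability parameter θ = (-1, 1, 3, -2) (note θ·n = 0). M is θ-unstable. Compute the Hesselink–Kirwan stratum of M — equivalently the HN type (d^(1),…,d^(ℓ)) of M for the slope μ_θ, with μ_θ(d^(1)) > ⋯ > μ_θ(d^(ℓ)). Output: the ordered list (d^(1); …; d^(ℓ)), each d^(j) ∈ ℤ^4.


Interval decomposition of M: I[1,1], I[1,2], I[1,4], I[3,4]^2, I[4,4].
HN type (ℓ=5): μ^(1)=1; μ^(2)=2/3; μ^(3)=1/2; μ^(4)=-1; μ^(5)=-2

((0, 1, 0, 0); (0, 1, 1, 1); (0, 0, 2, 2); (3, 0, 0, 0); (0, 0, 0, 1))


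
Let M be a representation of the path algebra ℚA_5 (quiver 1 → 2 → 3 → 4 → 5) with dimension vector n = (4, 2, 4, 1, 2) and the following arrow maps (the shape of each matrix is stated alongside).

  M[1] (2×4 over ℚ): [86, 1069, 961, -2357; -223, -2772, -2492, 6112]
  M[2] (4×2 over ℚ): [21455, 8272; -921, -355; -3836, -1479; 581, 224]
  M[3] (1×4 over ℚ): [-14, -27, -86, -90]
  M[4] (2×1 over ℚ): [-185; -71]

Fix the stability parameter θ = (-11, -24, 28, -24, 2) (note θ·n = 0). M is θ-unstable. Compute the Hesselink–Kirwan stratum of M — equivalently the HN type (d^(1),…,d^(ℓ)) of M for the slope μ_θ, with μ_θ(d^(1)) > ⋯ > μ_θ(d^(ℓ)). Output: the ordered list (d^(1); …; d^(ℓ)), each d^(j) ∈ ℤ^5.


Barcode: M ≅ I[1,1]^2, I[1,3], I[1,5], I[3,3]^2, I[5,5]. HN layers by μ_θ (4 steps, strictly decreasing):
  μ^(1)=28; μ^(2)=2; μ^(3)=-11; μ^(4)=-35/2

((0, 0, 3, 0, 0); (0, 0, 1, 1, 2); (2, 0, 0, 0, 0); (2, 2, 0, 0, 0))


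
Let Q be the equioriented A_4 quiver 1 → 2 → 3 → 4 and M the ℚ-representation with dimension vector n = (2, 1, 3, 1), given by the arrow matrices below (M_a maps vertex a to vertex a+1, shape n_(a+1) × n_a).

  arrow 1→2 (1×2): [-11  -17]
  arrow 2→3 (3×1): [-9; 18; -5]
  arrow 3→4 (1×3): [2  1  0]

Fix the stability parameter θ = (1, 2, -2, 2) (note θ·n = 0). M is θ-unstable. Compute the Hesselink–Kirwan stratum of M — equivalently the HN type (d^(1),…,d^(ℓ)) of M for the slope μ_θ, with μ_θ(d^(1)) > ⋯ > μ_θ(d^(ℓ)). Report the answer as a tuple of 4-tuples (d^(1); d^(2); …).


Barcode: M ≅ I[1,1], I[1,3], I[3,3], I[3,4]. HN layers by μ_θ (4 steps, strictly decreasing):
  μ^(1)=2; μ^(2)=1; μ^(3)=1/3; μ^(4)=-2

((0, 0, 0, 1); (1, 0, 0, 0); (1, 1, 1, 0); (0, 0, 2, 0))


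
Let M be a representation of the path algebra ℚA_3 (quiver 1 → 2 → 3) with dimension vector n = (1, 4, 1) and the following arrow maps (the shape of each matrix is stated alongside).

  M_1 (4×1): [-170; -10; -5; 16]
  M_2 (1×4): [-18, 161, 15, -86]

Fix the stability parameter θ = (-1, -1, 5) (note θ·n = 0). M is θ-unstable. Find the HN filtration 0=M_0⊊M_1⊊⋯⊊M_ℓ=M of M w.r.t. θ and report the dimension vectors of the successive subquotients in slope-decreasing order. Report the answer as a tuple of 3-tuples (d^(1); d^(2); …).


Via rank(M_{q-1}∘⋯∘M_p): M ≅ I[1,3], I[2,2]^3.
μ_θ-semistable layers: μ^(1)=5; μ^(2)=-1

((0, 0, 1); (1, 4, 0))


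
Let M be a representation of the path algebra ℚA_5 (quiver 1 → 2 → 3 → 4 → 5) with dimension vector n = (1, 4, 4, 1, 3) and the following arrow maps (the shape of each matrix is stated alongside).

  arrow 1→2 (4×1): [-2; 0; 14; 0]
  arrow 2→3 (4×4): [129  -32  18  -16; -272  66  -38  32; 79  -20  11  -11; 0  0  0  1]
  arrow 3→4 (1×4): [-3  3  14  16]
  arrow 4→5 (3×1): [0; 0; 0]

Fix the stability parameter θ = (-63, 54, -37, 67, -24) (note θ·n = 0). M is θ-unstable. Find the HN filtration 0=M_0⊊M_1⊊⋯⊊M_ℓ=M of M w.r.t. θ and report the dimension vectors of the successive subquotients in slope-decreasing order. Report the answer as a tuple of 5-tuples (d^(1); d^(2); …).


Via rank(M_{q-1}∘⋯∘M_p): M ≅ I[1,4], I[2,3]^3, I[5,5]^3.
μ_θ-semistable layers: μ^(1)=67; μ^(2)=17/2; μ^(3)=-24; μ^(4)=-63

((0, 0, 0, 1, 0); (0, 4, 4, 0, 0); (0, 0, 0, 0, 3); (1, 0, 0, 0, 0))


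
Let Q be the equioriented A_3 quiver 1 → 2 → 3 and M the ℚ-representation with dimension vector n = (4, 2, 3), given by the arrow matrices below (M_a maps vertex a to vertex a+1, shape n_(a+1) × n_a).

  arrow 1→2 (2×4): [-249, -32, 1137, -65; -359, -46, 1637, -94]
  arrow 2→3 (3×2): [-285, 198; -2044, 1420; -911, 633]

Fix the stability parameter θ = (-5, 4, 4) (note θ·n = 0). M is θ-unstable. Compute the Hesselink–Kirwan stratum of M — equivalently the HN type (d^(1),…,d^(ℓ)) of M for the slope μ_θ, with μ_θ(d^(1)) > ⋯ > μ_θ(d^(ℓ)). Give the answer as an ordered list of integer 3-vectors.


Interval decomposition of M: I[1,1]^2, I[1,3]^2, I[3,3].
HN type (ℓ=2): μ^(1)=4; μ^(2)=-5

((0, 2, 3); (4, 0, 0))


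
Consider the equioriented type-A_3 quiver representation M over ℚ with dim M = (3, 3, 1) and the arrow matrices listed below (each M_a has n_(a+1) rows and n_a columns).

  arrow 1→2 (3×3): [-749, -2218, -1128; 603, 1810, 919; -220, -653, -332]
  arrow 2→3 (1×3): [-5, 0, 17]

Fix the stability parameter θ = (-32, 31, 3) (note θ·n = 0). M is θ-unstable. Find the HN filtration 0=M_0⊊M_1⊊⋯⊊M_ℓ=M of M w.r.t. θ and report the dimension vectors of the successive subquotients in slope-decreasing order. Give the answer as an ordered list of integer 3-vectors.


Barcode: M ≅ I[1,2]^2, I[1,3]. HN layers by μ_θ (3 steps, strictly decreasing):
  μ^(1)=31; μ^(2)=17; μ^(3)=-32

((0, 2, 0); (0, 1, 1); (3, 0, 0))


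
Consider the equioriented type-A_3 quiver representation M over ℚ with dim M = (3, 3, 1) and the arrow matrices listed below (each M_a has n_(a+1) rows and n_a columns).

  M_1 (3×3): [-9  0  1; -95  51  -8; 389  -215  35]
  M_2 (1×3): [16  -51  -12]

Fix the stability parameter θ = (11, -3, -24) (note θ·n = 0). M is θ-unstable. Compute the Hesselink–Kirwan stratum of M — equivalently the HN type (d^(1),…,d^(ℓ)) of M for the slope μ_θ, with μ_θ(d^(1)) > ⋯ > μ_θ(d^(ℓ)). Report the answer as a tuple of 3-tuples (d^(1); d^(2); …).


Via rank(M_{q-1}∘⋯∘M_p): M ≅ I[1,2]^2, I[1,3].
μ_θ-semistable layers: μ^(1)=4; μ^(2)=-16/3

((2, 2, 0); (1, 1, 1))


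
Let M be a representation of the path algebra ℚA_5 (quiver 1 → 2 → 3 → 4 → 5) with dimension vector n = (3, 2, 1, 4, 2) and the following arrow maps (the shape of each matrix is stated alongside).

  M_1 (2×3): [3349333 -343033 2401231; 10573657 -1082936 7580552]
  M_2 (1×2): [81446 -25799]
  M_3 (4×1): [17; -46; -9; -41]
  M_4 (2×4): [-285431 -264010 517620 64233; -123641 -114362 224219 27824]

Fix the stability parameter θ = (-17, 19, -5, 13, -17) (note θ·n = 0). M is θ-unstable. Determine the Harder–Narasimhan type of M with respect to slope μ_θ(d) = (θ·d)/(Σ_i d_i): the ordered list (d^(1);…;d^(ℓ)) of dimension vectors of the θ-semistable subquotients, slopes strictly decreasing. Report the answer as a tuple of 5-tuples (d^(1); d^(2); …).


Interval decomposition of M: I[1,1], I[1,2], I[1,4], I[4,4], I[4,5]^2.
HN type (ℓ=5): μ^(1)=19; μ^(2)=13; μ^(3)=7; μ^(4)=-2; μ^(5)=-17

((0, 1, 0, 0, 0); (0, 0, 0, 2, 0); (0, 1, 1, 0, 0); (0, 0, 0, 2, 2); (3, 0, 0, 0, 0))


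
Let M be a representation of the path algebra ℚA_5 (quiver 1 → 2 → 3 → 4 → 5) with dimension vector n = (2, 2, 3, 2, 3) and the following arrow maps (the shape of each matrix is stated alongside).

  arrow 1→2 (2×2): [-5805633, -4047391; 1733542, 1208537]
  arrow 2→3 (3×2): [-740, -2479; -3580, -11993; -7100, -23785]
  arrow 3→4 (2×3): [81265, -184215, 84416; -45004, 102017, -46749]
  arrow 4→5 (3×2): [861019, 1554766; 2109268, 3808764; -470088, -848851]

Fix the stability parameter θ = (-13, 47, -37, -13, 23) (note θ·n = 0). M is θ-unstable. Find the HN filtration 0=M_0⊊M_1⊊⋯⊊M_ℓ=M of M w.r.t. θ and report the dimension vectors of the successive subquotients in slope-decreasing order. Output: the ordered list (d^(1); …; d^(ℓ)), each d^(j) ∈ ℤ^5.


Via rank(M_{q-1}∘⋯∘M_p): M ≅ I[1,2], I[1,3], I[3,5]^2, I[5,5].
μ_θ-semistable layers: μ^(1)=47; μ^(2)=23; μ^(3)=5; μ^(4)=-13; μ^(5)=-37

((0, 1, 0, 0, 0); (0, 0, 0, 0, 3); (0, 1, 1, 0, 0); (2, 0, 0, 2, 0); (0, 0, 2, 0, 0))


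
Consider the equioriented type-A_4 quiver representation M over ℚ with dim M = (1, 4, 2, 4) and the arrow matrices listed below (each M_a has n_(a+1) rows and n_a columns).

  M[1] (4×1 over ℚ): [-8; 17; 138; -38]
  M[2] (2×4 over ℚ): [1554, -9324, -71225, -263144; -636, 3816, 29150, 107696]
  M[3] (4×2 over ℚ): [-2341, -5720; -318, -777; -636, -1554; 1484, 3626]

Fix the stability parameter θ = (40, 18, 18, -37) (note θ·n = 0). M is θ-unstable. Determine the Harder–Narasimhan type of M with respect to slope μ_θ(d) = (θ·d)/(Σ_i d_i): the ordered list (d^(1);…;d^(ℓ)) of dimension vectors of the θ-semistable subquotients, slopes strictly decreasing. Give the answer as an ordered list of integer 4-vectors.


Via rank(M_{q-1}∘⋯∘M_p): M ≅ I[1,4], I[2,2]^3, I[3,4], I[4,4]^2.
μ_θ-semistable layers: μ^(1)=18; μ^(2)=39/4; μ^(3)=-19/2; μ^(4)=-37

((0, 3, 0, 0); (1, 1, 1, 1); (0, 0, 1, 1); (0, 0, 0, 2))


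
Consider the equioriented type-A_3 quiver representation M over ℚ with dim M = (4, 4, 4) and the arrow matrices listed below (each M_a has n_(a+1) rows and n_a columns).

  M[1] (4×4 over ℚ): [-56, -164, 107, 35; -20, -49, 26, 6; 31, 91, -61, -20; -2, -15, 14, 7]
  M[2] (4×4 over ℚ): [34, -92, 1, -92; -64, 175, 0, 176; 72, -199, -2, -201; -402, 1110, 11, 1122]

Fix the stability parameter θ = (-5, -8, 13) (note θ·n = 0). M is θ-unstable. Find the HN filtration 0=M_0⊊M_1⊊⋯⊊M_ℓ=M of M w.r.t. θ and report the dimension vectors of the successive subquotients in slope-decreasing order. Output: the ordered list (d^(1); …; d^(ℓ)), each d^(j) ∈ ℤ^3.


Barcode: M ≅ I[1,2], I[1,3]^3, I[3,3]. HN layers by μ_θ (2 steps, strictly decreasing):
  μ^(1)=13; μ^(2)=-13/2

((0, 0, 4); (4, 4, 0))


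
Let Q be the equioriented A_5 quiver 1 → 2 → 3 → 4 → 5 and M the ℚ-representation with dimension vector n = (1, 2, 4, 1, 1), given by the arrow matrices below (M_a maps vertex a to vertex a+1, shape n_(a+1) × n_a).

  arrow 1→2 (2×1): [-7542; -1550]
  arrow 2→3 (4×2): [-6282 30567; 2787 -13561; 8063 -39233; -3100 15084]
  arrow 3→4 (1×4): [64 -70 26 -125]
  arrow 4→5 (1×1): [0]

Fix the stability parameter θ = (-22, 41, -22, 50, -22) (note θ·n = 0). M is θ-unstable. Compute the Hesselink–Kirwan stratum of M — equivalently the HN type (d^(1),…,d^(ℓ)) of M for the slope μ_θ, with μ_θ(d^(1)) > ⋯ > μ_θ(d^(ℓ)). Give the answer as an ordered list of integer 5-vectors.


Barcode: M ≅ I[1,3], I[2,3], I[3,3], I[3,4], I[5,5]. HN layers by μ_θ (3 steps, strictly decreasing):
  μ^(1)=50; μ^(2)=19/2; μ^(3)=-22

((0, 0, 0, 1, 0); (0, 2, 2, 0, 0); (1, 0, 2, 0, 1))


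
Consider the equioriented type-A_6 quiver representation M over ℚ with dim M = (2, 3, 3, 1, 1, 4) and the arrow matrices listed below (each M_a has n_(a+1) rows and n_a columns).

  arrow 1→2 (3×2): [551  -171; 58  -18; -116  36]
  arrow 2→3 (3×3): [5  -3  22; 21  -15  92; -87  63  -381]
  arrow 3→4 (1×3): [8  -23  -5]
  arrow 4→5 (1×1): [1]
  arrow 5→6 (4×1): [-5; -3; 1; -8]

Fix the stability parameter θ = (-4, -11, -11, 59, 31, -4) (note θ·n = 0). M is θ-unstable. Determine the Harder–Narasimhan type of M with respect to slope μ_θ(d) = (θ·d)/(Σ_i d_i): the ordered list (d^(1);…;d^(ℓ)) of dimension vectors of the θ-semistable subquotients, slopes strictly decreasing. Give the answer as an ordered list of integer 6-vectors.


Interval decomposition of M: I[1,1], I[1,3], I[2,2], I[2,6], I[3,3], I[6,6]^3.
HN type (ℓ=4): μ^(1)=86/3; μ^(2)=-4; μ^(3)=-26/3; μ^(4)=-11

((0, 0, 0, 1, 1, 1); (1, 0, 0, 0, 0, 3); (1, 1, 1, 0, 0, 0); (0, 2, 2, 0, 0, 0))


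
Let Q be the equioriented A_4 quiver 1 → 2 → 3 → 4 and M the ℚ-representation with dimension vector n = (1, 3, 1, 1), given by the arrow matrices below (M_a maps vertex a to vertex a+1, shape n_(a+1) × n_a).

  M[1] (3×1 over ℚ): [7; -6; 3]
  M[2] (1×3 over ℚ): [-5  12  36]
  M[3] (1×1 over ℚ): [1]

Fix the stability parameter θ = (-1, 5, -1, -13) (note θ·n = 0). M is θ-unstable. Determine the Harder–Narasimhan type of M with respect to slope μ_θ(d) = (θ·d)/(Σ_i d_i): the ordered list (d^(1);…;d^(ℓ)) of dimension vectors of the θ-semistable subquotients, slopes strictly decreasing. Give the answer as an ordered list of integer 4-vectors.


Barcode: M ≅ I[1,4], I[2,2]^2. HN layers by μ_θ (2 steps, strictly decreasing):
  μ^(1)=5; μ^(2)=-5/2

((0, 2, 0, 0); (1, 1, 1, 1))


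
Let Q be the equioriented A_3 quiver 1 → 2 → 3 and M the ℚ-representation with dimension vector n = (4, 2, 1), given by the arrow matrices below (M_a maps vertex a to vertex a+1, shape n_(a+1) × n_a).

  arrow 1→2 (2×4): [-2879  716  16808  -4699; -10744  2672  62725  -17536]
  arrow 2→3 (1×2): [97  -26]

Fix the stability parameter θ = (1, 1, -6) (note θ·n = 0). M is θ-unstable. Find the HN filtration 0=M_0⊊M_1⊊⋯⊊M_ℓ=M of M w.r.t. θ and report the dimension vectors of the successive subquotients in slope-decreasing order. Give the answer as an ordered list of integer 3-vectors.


Barcode: M ≅ I[1,1]^2, I[1,2], I[1,3]. HN layers by μ_θ (2 steps, strictly decreasing):
  μ^(1)=1; μ^(2)=-4/3

((3, 1, 0); (1, 1, 1))


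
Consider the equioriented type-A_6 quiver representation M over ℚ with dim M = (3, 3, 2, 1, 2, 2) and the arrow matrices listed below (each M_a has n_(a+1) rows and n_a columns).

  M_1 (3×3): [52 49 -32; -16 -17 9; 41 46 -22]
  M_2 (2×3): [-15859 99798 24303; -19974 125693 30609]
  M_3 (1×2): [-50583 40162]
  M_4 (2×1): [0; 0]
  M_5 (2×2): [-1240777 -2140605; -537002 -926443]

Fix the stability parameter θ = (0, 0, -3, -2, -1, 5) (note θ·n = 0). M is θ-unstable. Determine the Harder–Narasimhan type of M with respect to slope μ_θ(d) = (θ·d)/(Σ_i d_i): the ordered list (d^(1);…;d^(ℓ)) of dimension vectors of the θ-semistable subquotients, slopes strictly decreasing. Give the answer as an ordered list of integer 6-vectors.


Interval decomposition of M: I[1,2], I[1,3], I[1,4], I[5,6]^2.
HN type (ℓ=4): μ^(1)=5; μ^(2)=0; μ^(3)=-1; μ^(4)=-5/4

((0, 0, 0, 0, 0, 2); (1, 1, 0, 0, 0, 0); (1, 1, 1, 0, 2, 0); (1, 1, 1, 1, 0, 0))


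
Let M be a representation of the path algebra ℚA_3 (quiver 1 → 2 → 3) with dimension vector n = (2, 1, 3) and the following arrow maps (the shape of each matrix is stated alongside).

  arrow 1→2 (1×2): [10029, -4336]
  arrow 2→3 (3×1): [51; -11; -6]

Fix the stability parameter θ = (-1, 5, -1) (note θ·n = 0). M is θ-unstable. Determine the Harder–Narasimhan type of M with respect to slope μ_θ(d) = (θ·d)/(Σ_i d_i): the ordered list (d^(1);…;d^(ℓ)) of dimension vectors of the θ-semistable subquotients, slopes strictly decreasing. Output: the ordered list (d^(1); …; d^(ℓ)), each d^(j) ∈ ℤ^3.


Interval decomposition of M: I[1,1], I[1,3], I[3,3]^2.
HN type (ℓ=2): μ^(1)=2; μ^(2)=-1

((0, 1, 1); (2, 0, 2))


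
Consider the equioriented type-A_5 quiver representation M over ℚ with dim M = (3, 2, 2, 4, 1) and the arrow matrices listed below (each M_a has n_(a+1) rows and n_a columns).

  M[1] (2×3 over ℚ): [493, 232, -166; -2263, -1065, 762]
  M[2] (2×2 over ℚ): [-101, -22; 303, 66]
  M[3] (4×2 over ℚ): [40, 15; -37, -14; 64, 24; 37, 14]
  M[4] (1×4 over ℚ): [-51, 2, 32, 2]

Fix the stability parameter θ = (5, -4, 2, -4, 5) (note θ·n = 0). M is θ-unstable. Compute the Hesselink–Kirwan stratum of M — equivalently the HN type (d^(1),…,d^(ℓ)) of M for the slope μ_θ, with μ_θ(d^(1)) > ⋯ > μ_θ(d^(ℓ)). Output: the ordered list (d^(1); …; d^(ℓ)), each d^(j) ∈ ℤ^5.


Barcode: M ≅ I[1,1], I[1,2], I[1,5], I[3,4], I[4,4]^2. HN layers by μ_θ (5 steps, strictly decreasing):
  μ^(1)=5; μ^(2)=1/2; μ^(3)=-1/4; μ^(4)=-1; μ^(5)=-4

((1, 0, 0, 0, 1); (1, 1, 0, 0, 0); (1, 1, 1, 1, 0); (0, 0, 1, 1, 0); (0, 0, 0, 2, 0))


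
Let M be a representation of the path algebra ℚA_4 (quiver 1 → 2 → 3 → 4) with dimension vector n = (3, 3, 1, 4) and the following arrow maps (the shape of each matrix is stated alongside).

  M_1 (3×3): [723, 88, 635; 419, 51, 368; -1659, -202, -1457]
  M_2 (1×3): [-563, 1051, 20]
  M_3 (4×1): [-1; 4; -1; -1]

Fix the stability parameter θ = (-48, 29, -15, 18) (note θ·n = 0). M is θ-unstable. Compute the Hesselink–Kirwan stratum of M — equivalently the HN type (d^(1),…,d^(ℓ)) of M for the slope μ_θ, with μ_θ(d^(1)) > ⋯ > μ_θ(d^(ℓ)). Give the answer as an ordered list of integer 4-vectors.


Via rank(M_{q-1}∘⋯∘M_p): M ≅ I[1,1], I[1,2], I[1,4], I[2,2], I[4,4]^3.
μ_θ-semistable layers: μ^(1)=29; μ^(2)=18; μ^(3)=7; μ^(4)=-48

((0, 2, 0, 0); (0, 0, 0, 4); (0, 1, 1, 0); (3, 0, 0, 0))


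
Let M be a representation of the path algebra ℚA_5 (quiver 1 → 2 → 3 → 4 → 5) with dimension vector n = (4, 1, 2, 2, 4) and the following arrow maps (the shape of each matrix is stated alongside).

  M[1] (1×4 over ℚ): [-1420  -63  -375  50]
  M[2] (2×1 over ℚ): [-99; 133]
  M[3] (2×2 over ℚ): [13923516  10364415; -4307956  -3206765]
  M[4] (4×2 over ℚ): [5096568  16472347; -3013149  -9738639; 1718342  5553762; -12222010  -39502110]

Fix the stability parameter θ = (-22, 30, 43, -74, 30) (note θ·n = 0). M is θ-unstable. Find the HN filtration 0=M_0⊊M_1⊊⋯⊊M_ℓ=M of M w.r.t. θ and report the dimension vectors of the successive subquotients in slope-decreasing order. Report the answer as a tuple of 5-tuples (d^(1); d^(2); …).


Via rank(M_{q-1}∘⋯∘M_p): M ≅ I[1,1]^3, I[1,5], I[3,3], I[4,5], I[5,5]^2.
μ_θ-semistable layers: μ^(1)=43; μ^(2)=30; μ^(3)=-1/3; μ^(4)=-22; μ^(5)=-74

((0, 0, 1, 0, 0); (0, 0, 0, 0, 4); (0, 1, 1, 1, 0); (4, 0, 0, 0, 0); (0, 0, 0, 1, 0))


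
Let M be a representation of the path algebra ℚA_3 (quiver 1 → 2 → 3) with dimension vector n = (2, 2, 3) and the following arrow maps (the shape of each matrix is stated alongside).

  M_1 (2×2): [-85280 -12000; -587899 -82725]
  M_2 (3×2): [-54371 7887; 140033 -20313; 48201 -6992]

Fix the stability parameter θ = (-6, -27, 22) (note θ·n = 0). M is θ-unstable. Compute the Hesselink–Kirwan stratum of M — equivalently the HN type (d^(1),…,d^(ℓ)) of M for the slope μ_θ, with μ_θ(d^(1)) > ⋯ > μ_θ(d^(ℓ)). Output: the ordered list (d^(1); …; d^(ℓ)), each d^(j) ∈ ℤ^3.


Barcode: M ≅ I[1,1], I[1,3], I[2,3], I[3,3]. HN layers by μ_θ (4 steps, strictly decreasing):
  μ^(1)=22; μ^(2)=-6; μ^(3)=-33/2; μ^(4)=-27

((0, 0, 3); (1, 0, 0); (1, 1, 0); (0, 1, 0))


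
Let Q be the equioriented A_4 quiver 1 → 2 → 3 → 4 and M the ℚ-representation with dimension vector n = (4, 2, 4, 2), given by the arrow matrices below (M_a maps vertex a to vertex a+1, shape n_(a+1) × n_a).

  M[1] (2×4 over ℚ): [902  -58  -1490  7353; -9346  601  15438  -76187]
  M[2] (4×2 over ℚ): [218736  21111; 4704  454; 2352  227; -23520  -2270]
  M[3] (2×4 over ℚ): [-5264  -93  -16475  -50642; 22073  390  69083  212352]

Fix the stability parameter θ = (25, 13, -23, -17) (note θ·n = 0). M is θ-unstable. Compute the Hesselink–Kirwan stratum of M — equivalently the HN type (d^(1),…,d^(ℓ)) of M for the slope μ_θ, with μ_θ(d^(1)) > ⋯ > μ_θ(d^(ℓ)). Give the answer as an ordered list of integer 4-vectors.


Barcode: M ≅ I[1,1]^2, I[1,2], I[1,4], I[3,3]^2, I[3,4]. HN layers by μ_θ (5 steps, strictly decreasing):
  μ^(1)=25; μ^(2)=19; μ^(3)=-1/2; μ^(4)=-17; μ^(5)=-23

((2, 0, 0, 0); (1, 1, 0, 0); (1, 1, 1, 1); (0, 0, 0, 1); (0, 0, 3, 0))


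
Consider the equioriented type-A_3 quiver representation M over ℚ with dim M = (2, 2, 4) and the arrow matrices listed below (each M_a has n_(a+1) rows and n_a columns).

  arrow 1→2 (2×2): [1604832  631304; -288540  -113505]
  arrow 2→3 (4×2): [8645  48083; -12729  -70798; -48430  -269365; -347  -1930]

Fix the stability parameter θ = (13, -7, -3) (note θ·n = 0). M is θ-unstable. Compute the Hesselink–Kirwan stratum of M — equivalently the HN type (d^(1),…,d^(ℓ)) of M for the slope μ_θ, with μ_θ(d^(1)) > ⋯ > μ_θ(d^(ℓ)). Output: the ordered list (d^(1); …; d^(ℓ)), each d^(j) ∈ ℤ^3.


Interval decomposition of M: I[1,1], I[1,3], I[2,3], I[3,3]^2.
HN type (ℓ=4): μ^(1)=13; μ^(2)=1; μ^(3)=-3; μ^(4)=-7

((1, 0, 0); (1, 1, 1); (0, 0, 3); (0, 1, 0))


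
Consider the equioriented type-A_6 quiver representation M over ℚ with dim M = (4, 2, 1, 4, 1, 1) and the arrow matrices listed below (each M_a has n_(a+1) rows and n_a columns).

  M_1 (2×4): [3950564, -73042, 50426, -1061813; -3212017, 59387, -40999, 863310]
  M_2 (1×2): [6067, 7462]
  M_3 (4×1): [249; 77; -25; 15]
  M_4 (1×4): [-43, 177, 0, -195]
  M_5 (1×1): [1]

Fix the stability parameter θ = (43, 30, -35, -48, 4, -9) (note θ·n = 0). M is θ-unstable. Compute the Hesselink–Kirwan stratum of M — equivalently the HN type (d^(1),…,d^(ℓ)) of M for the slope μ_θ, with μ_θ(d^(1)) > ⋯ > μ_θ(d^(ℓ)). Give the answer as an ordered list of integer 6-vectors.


Interval decomposition of M: I[1,1]^2, I[1,2], I[1,6], I[4,4]^3.
HN type (ℓ=4): μ^(1)=43; μ^(2)=73/2; μ^(3)=-5/2; μ^(4)=-48

((2, 0, 0, 0, 0, 0); (1, 1, 0, 0, 0, 0); (1, 1, 1, 1, 1, 1); (0, 0, 0, 3, 0, 0))


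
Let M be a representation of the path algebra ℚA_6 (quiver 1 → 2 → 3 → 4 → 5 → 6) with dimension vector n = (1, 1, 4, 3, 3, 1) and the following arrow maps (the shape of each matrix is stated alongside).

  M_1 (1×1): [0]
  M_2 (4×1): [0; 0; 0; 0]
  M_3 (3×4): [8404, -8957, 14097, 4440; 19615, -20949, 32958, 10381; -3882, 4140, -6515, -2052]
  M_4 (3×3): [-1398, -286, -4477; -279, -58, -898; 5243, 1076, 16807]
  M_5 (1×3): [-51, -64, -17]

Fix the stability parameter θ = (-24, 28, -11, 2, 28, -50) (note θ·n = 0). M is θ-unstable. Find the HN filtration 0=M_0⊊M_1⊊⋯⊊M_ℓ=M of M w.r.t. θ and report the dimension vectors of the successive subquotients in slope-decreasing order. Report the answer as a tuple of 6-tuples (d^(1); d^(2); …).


Via rank(M_{q-1}∘⋯∘M_p): M ≅ I[1,1], I[2,2], I[3,3], I[3,4], I[3,5], I[3,6], I[5,5].
μ_θ-semistable layers: μ^(1)=28; μ^(2)=2; μ^(3)=-20/3; μ^(4)=-11; μ^(5)=-24

((0, 1, 0, 0, 2, 0); (0, 0, 0, 2, 0, 0); (0, 0, 0, 1, 1, 1); (0, 0, 4, 0, 0, 0); (1, 0, 0, 0, 0, 0))


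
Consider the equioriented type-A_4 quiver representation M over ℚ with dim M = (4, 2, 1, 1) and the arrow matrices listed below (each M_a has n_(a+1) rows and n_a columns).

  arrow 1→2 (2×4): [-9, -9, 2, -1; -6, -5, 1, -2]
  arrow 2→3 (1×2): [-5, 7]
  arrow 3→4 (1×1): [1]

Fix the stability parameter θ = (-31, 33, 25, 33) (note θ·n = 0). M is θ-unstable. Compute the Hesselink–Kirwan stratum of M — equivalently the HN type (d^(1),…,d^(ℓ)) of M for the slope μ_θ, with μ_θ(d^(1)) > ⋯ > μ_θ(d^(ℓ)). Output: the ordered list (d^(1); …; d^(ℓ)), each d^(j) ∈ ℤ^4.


Via rank(M_{q-1}∘⋯∘M_p): M ≅ I[1,1]^2, I[1,2], I[1,4].
μ_θ-semistable layers: μ^(1)=33; μ^(2)=29; μ^(3)=-31

((0, 1, 0, 1); (0, 1, 1, 0); (4, 0, 0, 0))


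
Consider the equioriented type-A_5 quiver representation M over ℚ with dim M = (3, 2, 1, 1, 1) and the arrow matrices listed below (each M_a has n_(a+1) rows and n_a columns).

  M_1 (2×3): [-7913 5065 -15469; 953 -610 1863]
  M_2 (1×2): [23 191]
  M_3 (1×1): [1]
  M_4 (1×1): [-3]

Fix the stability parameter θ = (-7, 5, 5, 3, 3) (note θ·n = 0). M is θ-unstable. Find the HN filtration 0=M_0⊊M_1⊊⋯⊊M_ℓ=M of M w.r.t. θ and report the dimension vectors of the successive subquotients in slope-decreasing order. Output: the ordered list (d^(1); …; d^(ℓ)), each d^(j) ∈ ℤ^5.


Barcode: M ≅ I[1,1], I[1,2], I[1,5]. HN layers by μ_θ (3 steps, strictly decreasing):
  μ^(1)=5; μ^(2)=4; μ^(3)=-7

((0, 1, 0, 0, 0); (0, 1, 1, 1, 1); (3, 0, 0, 0, 0))


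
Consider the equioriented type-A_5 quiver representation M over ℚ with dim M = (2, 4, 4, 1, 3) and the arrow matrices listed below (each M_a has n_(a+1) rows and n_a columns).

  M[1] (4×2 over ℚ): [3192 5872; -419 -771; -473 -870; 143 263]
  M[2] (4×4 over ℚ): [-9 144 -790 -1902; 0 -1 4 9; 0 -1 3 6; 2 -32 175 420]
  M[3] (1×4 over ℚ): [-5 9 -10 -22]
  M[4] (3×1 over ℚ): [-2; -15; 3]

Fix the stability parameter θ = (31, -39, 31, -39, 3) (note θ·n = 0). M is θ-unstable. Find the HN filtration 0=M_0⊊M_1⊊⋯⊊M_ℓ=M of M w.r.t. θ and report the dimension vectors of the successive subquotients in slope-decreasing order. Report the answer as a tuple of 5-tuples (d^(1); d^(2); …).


Interval decomposition of M: I[1,3], I[1,5], I[2,3]^2, I[5,5]^2.
HN type (ℓ=4): μ^(1)=31; μ^(2)=3; μ^(3)=-4; μ^(4)=-39

((0, 0, 3, 0, 0); (0, 0, 0, 0, 3); (2, 2, 1, 1, 0); (0, 2, 0, 0, 0))


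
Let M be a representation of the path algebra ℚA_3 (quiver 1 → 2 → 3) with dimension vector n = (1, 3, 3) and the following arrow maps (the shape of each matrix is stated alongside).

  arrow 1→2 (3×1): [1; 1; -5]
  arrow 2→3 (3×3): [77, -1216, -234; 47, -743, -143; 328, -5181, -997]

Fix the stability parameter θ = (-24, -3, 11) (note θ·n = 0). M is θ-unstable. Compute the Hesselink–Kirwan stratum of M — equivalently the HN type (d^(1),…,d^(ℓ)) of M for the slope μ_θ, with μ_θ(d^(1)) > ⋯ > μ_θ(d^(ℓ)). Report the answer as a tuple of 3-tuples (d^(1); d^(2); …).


Via rank(M_{q-1}∘⋯∘M_p): M ≅ I[1,3], I[2,3]^2.
μ_θ-semistable layers: μ^(1)=11; μ^(2)=-3; μ^(3)=-24

((0, 0, 3); (0, 3, 0); (1, 0, 0))


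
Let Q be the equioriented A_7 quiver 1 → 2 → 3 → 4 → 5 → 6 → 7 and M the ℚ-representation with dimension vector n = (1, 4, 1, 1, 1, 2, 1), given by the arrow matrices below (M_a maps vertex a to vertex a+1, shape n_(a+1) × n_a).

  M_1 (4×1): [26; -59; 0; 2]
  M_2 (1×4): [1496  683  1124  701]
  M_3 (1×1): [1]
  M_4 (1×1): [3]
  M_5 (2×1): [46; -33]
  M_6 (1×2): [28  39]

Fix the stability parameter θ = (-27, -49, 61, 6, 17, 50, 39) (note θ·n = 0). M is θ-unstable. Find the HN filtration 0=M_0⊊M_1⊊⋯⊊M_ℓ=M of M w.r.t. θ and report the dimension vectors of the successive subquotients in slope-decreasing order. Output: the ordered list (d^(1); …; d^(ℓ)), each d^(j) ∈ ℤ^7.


Via rank(M_{q-1}∘⋯∘M_p): M ≅ I[1,7], I[2,2]^3, I[6,6].
μ_θ-semistable layers: μ^(1)=50; μ^(2)=89/2; μ^(3)=28; μ^(4)=-38; μ^(5)=-49

((0, 0, 0, 0, 0, 1, 0); (0, 0, 0, 0, 0, 1, 1); (0, 0, 1, 1, 1, 0, 0); (1, 1, 0, 0, 0, 0, 0); (0, 3, 0, 0, 0, 0, 0))


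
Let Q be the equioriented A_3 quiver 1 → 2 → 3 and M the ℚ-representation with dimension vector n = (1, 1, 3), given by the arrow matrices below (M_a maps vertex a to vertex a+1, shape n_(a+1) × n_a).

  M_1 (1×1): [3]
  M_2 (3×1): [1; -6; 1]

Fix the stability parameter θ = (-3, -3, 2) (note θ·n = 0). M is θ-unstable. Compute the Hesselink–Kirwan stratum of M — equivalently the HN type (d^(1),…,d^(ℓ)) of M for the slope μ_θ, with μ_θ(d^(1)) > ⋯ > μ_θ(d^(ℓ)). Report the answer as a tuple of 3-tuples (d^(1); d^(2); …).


Barcode: M ≅ I[1,3], I[3,3]^2. HN layers by μ_θ (2 steps, strictly decreasing):
  μ^(1)=2; μ^(2)=-3

((0, 0, 3); (1, 1, 0))


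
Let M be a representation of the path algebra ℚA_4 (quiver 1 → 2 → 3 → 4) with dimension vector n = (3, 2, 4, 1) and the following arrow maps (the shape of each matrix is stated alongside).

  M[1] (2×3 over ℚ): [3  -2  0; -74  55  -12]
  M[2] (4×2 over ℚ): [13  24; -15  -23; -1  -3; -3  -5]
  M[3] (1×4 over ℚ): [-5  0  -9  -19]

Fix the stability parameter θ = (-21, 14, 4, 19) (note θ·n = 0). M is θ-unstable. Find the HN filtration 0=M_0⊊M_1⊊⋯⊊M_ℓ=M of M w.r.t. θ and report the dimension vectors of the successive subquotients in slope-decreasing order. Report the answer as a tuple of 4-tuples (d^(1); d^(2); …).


Barcode: M ≅ I[1,1], I[1,3], I[1,4], I[3,3]^2. HN layers by μ_θ (4 steps, strictly decreasing):
  μ^(1)=19; μ^(2)=9; μ^(3)=4; μ^(4)=-21

((0, 0, 0, 1); (0, 2, 2, 0); (0, 0, 2, 0); (3, 0, 0, 0))


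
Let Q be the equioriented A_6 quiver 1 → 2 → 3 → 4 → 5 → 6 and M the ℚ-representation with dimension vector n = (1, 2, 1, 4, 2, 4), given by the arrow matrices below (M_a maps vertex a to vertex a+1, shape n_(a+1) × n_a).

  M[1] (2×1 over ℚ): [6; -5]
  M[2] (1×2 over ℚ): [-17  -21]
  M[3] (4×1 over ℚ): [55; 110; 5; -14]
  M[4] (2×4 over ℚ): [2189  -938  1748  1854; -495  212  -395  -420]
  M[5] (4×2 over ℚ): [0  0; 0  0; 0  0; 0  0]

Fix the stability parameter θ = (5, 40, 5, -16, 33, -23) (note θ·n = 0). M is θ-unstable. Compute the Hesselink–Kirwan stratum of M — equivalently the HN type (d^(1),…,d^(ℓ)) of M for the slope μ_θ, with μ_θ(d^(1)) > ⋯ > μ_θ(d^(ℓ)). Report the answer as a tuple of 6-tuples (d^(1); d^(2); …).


Via rank(M_{q-1}∘⋯∘M_p): M ≅ I[1,5], I[2,2], I[4,4]^2, I[4,5], I[6,6]^4.
μ_θ-semistable layers: μ^(1)=40; μ^(2)=33; μ^(3)=29/3; μ^(4)=5; μ^(5)=-16; μ^(6)=-23

((0, 1, 0, 0, 0, 0); (0, 0, 0, 0, 2, 0); (0, 1, 1, 1, 0, 0); (1, 0, 0, 0, 0, 0); (0, 0, 0, 3, 0, 0); (0, 0, 0, 0, 0, 4))


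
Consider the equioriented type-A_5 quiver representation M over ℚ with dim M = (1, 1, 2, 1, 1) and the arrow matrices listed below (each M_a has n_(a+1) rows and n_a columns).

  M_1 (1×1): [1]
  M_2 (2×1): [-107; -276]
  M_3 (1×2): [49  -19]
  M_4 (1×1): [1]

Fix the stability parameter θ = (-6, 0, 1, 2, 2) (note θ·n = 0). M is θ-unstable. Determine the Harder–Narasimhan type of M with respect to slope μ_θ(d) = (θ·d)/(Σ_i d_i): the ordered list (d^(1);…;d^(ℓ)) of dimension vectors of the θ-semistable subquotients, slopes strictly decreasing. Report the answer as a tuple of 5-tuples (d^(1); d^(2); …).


Interval decomposition of M: I[1,5], I[3,3].
HN type (ℓ=4): μ^(1)=2; μ^(2)=1; μ^(3)=0; μ^(4)=-6

((0, 0, 0, 1, 1); (0, 0, 2, 0, 0); (0, 1, 0, 0, 0); (1, 0, 0, 0, 0))


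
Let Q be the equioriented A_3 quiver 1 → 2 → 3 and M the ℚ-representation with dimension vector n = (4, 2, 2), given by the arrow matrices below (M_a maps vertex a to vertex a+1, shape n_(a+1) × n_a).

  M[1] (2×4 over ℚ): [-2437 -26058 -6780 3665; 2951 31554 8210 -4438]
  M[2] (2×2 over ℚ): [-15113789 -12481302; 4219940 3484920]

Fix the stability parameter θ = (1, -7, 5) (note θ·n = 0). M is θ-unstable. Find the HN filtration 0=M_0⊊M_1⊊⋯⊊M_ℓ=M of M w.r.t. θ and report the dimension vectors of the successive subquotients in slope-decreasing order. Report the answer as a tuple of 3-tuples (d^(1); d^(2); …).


Barcode: M ≅ I[1,1]^2, I[1,2], I[1,3], I[3,3]. HN layers by μ_θ (3 steps, strictly decreasing):
  μ^(1)=5; μ^(2)=1; μ^(3)=-3

((0, 0, 2); (2, 0, 0); (2, 2, 0))


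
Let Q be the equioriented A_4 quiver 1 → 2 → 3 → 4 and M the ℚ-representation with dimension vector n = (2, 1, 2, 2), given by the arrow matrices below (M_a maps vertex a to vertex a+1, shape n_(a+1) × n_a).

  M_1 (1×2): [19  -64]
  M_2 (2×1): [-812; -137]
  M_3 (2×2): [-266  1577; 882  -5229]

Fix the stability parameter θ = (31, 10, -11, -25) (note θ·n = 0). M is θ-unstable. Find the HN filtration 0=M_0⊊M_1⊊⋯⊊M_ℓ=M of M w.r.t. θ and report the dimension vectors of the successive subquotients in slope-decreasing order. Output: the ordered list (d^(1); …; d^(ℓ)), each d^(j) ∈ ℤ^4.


Via rank(M_{q-1}∘⋯∘M_p): M ≅ I[1,1], I[1,4], I[3,3], I[4,4].
μ_θ-semistable layers: μ^(1)=31; μ^(2)=5/4; μ^(3)=-11; μ^(4)=-25

((1, 0, 0, 0); (1, 1, 1, 1); (0, 0, 1, 0); (0, 0, 0, 1))


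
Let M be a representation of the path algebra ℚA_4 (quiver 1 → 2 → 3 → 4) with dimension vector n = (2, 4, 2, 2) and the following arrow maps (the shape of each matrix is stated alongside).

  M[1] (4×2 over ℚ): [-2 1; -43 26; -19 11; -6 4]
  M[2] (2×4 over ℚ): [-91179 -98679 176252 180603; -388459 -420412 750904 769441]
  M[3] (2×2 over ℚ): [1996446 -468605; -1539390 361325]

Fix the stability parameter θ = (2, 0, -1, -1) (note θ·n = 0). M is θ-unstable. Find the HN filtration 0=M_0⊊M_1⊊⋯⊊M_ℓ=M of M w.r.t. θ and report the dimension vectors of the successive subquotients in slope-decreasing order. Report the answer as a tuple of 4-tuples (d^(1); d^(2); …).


Interval decomposition of M: I[1,3], I[1,4], I[2,2]^2, I[4,4].
HN type (ℓ=3): μ^(1)=1/3; μ^(2)=0; μ^(3)=-1

((1, 1, 1, 0); (1, 3, 1, 1); (0, 0, 0, 1))


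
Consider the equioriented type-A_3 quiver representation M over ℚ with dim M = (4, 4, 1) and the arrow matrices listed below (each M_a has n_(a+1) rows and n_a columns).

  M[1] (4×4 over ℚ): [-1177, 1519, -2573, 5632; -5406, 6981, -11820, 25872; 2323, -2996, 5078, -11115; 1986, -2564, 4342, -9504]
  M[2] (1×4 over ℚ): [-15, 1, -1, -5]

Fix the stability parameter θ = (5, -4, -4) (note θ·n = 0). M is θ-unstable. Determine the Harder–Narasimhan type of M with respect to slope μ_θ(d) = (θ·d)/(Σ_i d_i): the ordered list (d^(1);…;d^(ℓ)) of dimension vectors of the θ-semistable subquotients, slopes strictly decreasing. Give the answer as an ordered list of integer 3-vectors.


Via rank(M_{q-1}∘⋯∘M_p): M ≅ I[1,1], I[1,2]^2, I[1,3], I[2,2].
μ_θ-semistable layers: μ^(1)=5; μ^(2)=1/2; μ^(3)=-1; μ^(4)=-4

((1, 0, 0); (2, 2, 0); (1, 1, 1); (0, 1, 0))


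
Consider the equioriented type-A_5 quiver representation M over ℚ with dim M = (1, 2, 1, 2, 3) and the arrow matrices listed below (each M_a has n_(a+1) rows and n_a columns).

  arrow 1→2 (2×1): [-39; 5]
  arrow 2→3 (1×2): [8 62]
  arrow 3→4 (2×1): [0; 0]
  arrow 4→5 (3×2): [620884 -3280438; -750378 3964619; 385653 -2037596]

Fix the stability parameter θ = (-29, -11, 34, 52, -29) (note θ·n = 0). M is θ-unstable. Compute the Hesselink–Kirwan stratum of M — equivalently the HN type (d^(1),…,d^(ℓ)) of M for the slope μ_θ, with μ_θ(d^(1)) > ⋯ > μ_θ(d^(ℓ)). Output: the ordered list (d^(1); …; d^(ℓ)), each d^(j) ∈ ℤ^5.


Interval decomposition of M: I[1,3], I[2,2], I[4,5]^2, I[5,5].
HN type (ℓ=4): μ^(1)=34; μ^(2)=23/2; μ^(3)=-11; μ^(4)=-29

((0, 0, 1, 0, 0); (0, 0, 0, 2, 2); (0, 2, 0, 0, 0); (1, 0, 0, 0, 1))


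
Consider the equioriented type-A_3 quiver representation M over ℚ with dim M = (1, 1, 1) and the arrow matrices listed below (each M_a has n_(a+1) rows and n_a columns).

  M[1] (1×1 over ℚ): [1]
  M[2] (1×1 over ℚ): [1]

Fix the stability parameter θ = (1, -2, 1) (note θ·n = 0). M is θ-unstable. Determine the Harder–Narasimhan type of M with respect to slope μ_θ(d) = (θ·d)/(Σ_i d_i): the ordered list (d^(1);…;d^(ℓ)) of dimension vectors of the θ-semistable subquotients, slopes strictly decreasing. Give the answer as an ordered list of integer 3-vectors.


Via rank(M_{q-1}∘⋯∘M_p): M ≅ I[1,3].
μ_θ-semistable layers: μ^(1)=1; μ^(2)=-1/2

((0, 0, 1); (1, 1, 0))


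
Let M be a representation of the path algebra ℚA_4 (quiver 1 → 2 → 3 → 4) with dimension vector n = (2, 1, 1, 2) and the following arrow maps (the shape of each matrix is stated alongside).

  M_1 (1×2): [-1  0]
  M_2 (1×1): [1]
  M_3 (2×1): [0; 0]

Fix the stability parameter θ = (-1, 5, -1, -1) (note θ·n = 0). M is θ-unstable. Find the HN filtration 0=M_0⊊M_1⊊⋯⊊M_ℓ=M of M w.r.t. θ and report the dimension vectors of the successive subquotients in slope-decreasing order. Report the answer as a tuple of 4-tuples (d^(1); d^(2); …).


Barcode: M ≅ I[1,1], I[1,3], I[4,4]^2. HN layers by μ_θ (2 steps, strictly decreasing):
  μ^(1)=2; μ^(2)=-1

((0, 1, 1, 0); (2, 0, 0, 2))


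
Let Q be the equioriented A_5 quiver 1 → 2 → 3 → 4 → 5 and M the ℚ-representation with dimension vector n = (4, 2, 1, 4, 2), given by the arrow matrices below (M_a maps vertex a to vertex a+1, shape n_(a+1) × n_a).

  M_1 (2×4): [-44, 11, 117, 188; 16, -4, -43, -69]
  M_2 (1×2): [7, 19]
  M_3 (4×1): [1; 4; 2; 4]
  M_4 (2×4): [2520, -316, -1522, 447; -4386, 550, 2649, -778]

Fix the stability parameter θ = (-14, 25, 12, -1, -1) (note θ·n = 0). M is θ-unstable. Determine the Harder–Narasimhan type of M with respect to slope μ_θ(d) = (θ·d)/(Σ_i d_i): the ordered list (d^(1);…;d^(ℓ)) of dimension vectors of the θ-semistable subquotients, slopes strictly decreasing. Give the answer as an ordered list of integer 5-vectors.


Interval decomposition of M: I[1,1]^2, I[1,2], I[1,4], I[4,4], I[4,5]^2.
HN type (ℓ=4): μ^(1)=25; μ^(2)=12; μ^(3)=-1; μ^(4)=-14

((0, 1, 0, 0, 0); (0, 1, 1, 1, 0); (0, 0, 0, 3, 2); (4, 0, 0, 0, 0))


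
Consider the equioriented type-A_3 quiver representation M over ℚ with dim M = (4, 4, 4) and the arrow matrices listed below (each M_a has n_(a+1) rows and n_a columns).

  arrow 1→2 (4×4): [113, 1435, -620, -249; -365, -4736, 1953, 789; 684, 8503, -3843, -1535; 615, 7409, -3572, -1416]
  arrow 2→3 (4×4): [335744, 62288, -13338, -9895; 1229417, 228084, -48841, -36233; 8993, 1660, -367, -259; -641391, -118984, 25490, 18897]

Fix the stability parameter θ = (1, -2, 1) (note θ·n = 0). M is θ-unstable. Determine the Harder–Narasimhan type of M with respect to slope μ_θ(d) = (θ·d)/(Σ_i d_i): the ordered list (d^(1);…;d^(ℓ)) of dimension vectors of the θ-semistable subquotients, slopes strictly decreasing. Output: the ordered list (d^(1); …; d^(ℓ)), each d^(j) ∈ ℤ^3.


Interval decomposition of M: I[1,1], I[1,3]^3, I[2,2], I[3,3].
HN type (ℓ=3): μ^(1)=1; μ^(2)=-1/2; μ^(3)=-2

((1, 0, 4); (3, 3, 0); (0, 1, 0))


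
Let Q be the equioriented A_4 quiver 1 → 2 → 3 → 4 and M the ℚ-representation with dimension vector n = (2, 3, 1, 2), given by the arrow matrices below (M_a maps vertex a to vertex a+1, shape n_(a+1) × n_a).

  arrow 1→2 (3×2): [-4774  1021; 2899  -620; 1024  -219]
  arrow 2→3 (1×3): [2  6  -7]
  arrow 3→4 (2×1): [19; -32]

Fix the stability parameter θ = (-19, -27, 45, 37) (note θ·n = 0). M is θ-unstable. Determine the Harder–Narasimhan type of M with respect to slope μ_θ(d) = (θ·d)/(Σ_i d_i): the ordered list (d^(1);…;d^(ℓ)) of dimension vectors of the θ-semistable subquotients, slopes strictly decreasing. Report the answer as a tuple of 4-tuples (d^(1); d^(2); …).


Barcode: M ≅ I[1,2], I[1,4], I[2,2], I[4,4]. HN layers by μ_θ (4 steps, strictly decreasing):
  μ^(1)=41; μ^(2)=37; μ^(3)=-23; μ^(4)=-27

((0, 0, 1, 1); (0, 0, 0, 1); (2, 2, 0, 0); (0, 1, 0, 0))


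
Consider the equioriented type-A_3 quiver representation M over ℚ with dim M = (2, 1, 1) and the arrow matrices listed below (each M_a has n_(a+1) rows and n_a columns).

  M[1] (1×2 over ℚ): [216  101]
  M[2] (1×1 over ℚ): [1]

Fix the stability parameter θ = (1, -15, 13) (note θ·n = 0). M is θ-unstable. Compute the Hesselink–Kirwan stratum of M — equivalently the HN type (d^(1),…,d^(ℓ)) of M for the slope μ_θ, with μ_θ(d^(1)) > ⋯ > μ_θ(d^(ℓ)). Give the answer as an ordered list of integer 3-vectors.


Interval decomposition of M: I[1,1], I[1,3].
HN type (ℓ=3): μ^(1)=13; μ^(2)=1; μ^(3)=-7

((0, 0, 1); (1, 0, 0); (1, 1, 0))


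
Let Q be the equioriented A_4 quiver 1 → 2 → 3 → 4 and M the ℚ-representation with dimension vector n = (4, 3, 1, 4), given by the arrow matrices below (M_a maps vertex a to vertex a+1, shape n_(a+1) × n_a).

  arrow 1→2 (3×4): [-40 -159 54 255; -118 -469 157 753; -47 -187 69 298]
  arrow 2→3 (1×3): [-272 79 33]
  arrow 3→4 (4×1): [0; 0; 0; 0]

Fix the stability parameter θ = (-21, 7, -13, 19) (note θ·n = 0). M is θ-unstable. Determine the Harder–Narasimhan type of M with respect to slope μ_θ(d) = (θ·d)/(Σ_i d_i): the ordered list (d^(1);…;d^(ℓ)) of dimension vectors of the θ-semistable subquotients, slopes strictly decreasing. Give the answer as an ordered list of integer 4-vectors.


Interval decomposition of M: I[1,1], I[1,2]^2, I[1,3], I[4,4]^4.
HN type (ℓ=4): μ^(1)=19; μ^(2)=7; μ^(3)=-3; μ^(4)=-21

((0, 0, 0, 4); (0, 2, 0, 0); (0, 1, 1, 0); (4, 0, 0, 0))
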